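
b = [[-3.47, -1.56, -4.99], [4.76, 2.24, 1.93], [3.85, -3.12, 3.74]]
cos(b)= [[25.55, -42.96, -12.00], [16.81, 36.82, 33.55], [44.98, 38.13, 49.01]]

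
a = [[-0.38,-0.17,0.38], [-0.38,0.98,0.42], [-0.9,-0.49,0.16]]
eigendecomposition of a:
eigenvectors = [[(0.28-0.42j), (0.28+0.42j), (0.22+0j)], [-0.11-0.21j, -0.11+0.21j, (-0.92+0j)], [0.83+0.00j, (0.83-0j), 0.33+0.00j]]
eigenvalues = [(-0.08+0.59j), (-0.08-0.59j), (0.92+0j)]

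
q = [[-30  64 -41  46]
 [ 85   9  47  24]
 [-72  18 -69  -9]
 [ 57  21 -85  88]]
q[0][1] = 64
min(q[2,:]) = -72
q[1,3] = 24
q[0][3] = 46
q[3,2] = -85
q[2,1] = 18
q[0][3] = 46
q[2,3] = -9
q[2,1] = 18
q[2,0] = -72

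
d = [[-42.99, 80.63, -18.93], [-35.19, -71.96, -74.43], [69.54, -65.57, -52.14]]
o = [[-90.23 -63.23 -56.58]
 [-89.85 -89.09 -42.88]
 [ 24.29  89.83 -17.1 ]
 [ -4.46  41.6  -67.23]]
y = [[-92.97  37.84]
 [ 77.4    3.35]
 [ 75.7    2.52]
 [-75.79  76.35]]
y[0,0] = -92.97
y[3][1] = 76.35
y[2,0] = 75.7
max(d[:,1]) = 80.63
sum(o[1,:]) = -221.82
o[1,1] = -89.09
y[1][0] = 77.4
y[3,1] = 76.35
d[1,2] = -74.43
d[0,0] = -42.99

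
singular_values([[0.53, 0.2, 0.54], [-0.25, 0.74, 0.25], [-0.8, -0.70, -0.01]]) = [1.28, 0.74, 0.49]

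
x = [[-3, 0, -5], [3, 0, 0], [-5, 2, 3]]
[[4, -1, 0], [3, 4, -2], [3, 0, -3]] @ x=[[-15, 0, -20], [13, -4, -21], [6, -6, -24]]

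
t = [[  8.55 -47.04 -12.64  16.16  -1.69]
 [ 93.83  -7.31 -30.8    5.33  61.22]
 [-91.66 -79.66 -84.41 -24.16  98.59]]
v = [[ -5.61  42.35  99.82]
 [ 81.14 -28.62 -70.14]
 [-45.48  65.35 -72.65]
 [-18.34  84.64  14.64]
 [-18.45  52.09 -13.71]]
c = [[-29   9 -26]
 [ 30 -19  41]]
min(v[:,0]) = -45.48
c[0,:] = [-29, 9, -26]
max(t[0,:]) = 16.16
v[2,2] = -72.65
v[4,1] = 52.09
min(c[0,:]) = -29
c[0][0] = -29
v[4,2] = -13.71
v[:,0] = [-5.61, 81.14, -45.48, -18.34, -18.45]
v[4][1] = 52.09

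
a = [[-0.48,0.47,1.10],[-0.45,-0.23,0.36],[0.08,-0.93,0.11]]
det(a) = 0.369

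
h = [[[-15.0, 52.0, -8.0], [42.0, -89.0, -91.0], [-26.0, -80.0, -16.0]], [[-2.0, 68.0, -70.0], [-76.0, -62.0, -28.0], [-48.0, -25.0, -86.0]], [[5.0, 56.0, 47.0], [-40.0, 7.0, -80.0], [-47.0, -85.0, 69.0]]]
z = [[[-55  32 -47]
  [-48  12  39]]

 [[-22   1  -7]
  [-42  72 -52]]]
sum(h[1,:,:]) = -329.0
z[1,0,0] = -22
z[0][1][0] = -48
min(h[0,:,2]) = -91.0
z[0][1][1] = 12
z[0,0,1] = 32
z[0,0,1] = 32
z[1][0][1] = 1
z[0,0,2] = -47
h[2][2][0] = -47.0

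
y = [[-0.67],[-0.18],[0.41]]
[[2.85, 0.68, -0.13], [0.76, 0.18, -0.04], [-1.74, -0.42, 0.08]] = y @ [[-4.25, -1.02, 0.2]]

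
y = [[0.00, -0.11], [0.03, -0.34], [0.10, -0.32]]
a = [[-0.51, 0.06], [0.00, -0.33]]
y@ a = [[0.00, 0.04], [-0.02, 0.11], [-0.05, 0.11]]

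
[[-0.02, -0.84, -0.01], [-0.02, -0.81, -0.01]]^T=[[-0.02, -0.02], [-0.84, -0.81], [-0.01, -0.01]]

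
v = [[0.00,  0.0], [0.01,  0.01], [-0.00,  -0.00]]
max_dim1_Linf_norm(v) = 0.01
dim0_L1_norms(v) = [0.01, 0.01]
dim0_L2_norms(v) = [0.01, 0.01]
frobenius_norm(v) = 0.01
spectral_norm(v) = 0.01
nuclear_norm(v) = 0.01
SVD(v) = [[0.0, -1.0], [-1.00, 0.00], [0.0, 0.0]] @ diag([0.014142135623730952, 0.0]) @ [[-0.71, -0.71], [-0.71, 0.71]]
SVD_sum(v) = [[0.00,0.00], [0.01,0.01], [0.0,0.00]] + [[0.00, -0.0], [0.0, 0.00], [0.00, 0.0]]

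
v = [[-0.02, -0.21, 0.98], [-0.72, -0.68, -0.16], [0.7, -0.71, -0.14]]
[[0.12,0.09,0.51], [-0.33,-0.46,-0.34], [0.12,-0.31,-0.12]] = v @ [[0.32, 0.11, 0.15], [0.11, 0.51, 0.2], [0.15, 0.2, 0.57]]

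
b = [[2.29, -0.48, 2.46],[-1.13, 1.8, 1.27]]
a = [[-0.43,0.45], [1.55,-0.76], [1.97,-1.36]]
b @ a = [[3.12, -1.95], [5.78, -3.60]]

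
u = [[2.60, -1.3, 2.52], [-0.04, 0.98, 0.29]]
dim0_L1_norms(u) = [2.64, 2.28, 2.81]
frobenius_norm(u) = 3.98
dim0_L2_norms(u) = [2.6, 1.63, 2.54]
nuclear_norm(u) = 4.86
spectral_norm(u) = 3.85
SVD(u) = [[-1.0,0.05], [0.05,1.0]] @ diag([3.8510760134250455, 1.0078261451372714]) @ [[-0.67, 0.35, -0.65],[0.08, 0.91, 0.4]]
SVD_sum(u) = [[2.60, -1.34, 2.5], [-0.12, 0.06, -0.12]] + [[0.0,0.04,0.02],[0.08,0.92,0.41]]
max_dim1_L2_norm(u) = 3.85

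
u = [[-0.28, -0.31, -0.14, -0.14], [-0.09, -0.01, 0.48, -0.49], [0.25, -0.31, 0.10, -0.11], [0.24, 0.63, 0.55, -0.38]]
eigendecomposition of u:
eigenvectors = [[-0.37+0.39j,  -0.37-0.39j,  (-0.28+0.25j),  (-0.28-0.25j)], [(-0.1-0j),  -0.10+0.00j,  0.30+0.37j,  0.30-0.37j], [(0.57+0.03j),  (0.57-0.03j),  (0.06+0.34j),  (0.06-0.34j)], [(0.61+0j),  (0.61-0j),  (0.72+0j),  0.72-0.00j]]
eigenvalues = [(-0.11+0.18j), (-0.11-0.18j), (-0.17+0.67j), (-0.17-0.67j)]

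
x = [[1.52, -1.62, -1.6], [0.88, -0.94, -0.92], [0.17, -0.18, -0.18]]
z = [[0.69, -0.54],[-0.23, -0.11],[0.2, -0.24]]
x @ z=[[1.1, -0.26], [0.64, -0.15], [0.12, -0.03]]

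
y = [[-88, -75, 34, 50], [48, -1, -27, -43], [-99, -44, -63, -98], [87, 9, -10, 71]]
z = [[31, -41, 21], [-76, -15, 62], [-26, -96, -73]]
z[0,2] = 21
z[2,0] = -26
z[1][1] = -15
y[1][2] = -27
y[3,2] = -10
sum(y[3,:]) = 157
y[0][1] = -75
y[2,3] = -98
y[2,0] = -99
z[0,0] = 31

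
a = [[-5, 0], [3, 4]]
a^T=[[-5, 3], [0, 4]]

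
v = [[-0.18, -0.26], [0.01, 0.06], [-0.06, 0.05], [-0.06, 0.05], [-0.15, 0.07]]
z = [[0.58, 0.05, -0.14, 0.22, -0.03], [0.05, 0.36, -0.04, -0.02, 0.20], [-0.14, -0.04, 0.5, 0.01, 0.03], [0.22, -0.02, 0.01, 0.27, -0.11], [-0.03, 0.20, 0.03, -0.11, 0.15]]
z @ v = [[-0.10,-0.15], [-0.03,0.02], [-0.01,0.06], [-0.04,-0.05], [-0.01,0.03]]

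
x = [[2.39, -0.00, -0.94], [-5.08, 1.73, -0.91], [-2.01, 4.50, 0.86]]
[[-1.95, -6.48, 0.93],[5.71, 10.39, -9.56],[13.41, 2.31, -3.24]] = x @ [[-0.42, -2.42, 1.28],[2.6, -0.71, -0.58],[1.01, 0.74, 2.26]]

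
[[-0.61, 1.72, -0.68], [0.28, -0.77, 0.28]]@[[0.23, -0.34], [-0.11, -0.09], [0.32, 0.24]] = [[-0.55, -0.11], [0.24, 0.04]]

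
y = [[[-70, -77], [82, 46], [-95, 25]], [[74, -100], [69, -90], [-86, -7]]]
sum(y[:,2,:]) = -163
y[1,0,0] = 74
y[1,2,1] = -7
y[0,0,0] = -70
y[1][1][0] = 69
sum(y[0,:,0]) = -83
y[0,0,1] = -77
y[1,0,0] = 74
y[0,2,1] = 25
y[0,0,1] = -77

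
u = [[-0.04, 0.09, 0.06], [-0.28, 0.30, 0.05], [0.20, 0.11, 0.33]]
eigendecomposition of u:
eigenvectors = [[0.56, -0.05, 0.16],[0.62, -0.66, 0.07],[-0.55, 0.75, 0.98]]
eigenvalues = [0.0, 0.22, 0.37]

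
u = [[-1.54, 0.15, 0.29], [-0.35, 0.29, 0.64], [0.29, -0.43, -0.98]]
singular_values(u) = [1.82, 1.01, 0.01]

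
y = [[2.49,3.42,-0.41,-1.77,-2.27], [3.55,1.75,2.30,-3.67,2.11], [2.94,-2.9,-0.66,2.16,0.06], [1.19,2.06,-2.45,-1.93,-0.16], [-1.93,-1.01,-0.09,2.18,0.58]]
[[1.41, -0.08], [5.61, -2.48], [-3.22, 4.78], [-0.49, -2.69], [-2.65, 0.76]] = y @ [[-0.14,0.63],[-0.26,-0.43],[0.99,0.37],[-1.34,0.91],[-0.3,-0.7]]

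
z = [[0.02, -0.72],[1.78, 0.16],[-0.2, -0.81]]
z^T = [[0.02, 1.78, -0.2], [-0.72, 0.16, -0.81]]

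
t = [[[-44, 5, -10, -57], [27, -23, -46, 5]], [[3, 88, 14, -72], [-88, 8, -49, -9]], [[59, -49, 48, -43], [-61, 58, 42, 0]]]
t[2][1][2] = 42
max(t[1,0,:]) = 88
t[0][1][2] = -46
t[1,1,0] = -88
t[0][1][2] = -46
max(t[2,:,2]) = 48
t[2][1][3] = 0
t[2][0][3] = -43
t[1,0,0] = 3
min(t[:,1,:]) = -88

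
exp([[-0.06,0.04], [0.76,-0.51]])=[[0.95, 0.03], [0.58, 0.61]]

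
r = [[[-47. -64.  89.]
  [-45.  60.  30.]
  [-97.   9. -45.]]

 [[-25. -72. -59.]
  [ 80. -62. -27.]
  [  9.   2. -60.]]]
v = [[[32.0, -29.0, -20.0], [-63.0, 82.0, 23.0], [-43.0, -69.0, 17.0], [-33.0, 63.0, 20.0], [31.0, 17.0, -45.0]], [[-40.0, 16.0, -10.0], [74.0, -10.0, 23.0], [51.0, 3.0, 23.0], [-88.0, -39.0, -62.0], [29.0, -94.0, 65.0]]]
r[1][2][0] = 9.0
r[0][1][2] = 30.0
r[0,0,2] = 89.0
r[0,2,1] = 9.0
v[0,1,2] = 23.0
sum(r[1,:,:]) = -214.0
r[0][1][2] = 30.0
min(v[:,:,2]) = -62.0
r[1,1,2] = -27.0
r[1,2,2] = -60.0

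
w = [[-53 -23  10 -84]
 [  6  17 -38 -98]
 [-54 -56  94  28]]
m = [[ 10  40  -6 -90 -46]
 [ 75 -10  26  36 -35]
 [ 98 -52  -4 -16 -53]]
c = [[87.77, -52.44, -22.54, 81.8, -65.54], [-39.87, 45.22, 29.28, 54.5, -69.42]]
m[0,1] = 40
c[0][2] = -22.54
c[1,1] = 45.22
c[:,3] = [81.8, 54.5]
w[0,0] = -53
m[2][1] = -52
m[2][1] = -52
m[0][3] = -90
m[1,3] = 36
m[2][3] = -16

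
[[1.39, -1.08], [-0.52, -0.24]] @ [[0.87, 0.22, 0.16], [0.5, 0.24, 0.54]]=[[0.67, 0.05, -0.36], [-0.57, -0.17, -0.21]]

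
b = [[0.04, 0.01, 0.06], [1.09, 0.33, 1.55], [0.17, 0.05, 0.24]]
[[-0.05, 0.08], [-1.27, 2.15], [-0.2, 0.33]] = b@[[-0.82,0.64], [-0.73,0.3], [-0.09,0.87]]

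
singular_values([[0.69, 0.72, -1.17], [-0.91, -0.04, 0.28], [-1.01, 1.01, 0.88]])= [2.07, 1.25, 0.49]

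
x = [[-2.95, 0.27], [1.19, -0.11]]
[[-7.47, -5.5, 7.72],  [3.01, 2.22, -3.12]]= x @[[2.88, 1.59, -2.48],[3.81, -3.0, 1.50]]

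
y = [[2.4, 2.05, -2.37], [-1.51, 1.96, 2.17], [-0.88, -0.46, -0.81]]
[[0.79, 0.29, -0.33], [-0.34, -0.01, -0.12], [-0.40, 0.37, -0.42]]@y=[[1.75,  2.34,  -0.98], [-0.7,  -0.66,  0.88], [-1.15,  0.1,  2.09]]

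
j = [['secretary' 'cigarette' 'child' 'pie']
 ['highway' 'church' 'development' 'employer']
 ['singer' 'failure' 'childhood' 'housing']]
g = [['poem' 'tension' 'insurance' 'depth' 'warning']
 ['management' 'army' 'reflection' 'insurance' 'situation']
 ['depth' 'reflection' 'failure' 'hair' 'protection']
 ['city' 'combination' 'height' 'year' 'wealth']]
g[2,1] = 'reflection'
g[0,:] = ['poem', 'tension', 'insurance', 'depth', 'warning']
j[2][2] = 'childhood'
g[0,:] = ['poem', 'tension', 'insurance', 'depth', 'warning']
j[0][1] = 'cigarette'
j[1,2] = 'development'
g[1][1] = 'army'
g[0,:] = ['poem', 'tension', 'insurance', 'depth', 'warning']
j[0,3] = 'pie'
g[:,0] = ['poem', 'management', 'depth', 'city']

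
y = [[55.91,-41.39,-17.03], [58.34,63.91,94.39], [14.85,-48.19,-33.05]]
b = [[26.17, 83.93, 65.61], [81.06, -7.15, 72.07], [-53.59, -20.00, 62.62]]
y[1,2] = 94.39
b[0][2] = 65.61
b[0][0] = 26.17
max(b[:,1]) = 83.93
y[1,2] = 94.39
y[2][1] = -48.19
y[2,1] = -48.19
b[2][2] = 62.62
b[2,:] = [-53.59, -20.0, 62.62]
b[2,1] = -20.0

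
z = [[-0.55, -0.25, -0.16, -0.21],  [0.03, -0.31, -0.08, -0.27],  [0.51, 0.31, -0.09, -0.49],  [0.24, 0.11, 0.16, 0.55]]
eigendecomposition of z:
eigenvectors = [[-0.04+0.00j, (-0.38+0.16j), -0.38-0.16j, (-0.07+0j)], [0.16+0.00j, 0.07+0.29j, 0.07-0.29j, (-0.39+0j)], [(0.77+0j), 0.86+0.00j, (0.86-0j), 0.91+0.00j], [(-0.61+0j), -0.04-0.10j, -0.04+0.10j, (-0.12+0j)]]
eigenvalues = [(0.33+0j), (-0.27+0.26j), (-0.27-0.26j), (-0.2+0j)]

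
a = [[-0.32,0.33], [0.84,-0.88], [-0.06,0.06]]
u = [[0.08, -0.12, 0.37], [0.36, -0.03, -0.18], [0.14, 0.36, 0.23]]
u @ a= [[-0.15,0.15], [-0.13,0.13], [0.24,-0.26]]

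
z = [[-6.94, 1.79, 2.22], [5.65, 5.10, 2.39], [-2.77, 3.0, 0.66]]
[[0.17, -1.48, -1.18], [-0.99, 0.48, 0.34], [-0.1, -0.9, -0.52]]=z @ [[-0.07, 0.19, 0.13], [-0.08, -0.13, -0.03], [-0.08, 0.03, -0.10]]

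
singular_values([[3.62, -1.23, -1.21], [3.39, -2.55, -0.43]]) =[5.75, 1.08]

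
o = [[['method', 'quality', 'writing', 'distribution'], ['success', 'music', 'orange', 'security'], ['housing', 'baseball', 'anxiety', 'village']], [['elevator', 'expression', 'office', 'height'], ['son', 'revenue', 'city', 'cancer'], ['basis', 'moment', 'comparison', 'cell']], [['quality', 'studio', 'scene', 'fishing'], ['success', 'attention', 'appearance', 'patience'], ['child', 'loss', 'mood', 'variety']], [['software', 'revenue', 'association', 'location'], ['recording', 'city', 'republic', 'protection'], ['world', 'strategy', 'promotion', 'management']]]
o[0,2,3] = 'village'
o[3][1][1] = 'city'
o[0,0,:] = ['method', 'quality', 'writing', 'distribution']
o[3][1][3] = 'protection'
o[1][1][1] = 'revenue'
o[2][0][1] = 'studio'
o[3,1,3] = 'protection'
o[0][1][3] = 'security'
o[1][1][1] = 'revenue'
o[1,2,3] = 'cell'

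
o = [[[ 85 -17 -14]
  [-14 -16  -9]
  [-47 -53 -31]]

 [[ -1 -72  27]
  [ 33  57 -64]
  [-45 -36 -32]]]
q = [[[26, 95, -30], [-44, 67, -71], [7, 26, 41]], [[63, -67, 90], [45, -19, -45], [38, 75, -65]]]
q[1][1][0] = 45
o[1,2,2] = -32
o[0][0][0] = 85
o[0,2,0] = -47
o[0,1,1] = -16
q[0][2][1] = 26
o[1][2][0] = -45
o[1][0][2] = 27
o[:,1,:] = [[-14, -16, -9], [33, 57, -64]]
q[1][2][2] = -65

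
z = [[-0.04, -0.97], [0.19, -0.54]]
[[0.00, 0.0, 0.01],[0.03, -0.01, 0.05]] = z@[[0.14, -0.03, 0.18], [-0.01, 0.00, -0.02]]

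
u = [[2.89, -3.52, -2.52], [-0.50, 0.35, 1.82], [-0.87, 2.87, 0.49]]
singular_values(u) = [6.03, 1.8, 0.65]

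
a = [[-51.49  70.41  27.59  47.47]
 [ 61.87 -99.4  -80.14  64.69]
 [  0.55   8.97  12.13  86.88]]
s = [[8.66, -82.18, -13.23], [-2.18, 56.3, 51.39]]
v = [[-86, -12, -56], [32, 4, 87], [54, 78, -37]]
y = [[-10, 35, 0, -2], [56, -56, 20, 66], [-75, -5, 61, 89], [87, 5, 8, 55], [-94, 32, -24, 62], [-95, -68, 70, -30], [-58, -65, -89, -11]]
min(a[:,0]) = -51.49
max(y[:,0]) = 87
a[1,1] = -99.4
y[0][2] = 0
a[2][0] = 0.55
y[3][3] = 55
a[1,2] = -80.14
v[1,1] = 4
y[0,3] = -2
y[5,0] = -95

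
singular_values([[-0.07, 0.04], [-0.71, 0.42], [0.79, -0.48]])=[1.24, 0.01]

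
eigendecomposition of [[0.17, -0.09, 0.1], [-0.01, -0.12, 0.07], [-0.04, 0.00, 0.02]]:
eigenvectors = [[0.95, 0.36, -0.27], [-0.11, -0.40, -0.96], [-0.29, -0.84, -0.08]]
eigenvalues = [0.15, 0.04, -0.12]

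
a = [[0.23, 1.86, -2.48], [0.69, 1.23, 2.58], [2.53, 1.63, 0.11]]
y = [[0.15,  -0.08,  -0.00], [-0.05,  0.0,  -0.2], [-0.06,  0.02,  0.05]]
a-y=[[0.08, 1.94, -2.48], [0.74, 1.23, 2.78], [2.59, 1.61, 0.06]]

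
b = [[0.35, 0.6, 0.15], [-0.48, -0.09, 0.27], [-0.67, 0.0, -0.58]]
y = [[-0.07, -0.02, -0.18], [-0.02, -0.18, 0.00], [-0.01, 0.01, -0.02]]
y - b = [[-0.42,-0.62,-0.33], [0.46,-0.09,-0.27], [0.66,0.01,0.56]]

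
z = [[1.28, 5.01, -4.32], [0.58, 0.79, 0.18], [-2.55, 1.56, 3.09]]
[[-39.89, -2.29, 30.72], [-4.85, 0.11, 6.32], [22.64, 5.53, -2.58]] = z@[[-5.65, -0.78, 4.03], [-2.94, 0.51, 5.05], [4.15, 0.89, -0.06]]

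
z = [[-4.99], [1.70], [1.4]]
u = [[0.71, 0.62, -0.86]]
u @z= [[-3.69]]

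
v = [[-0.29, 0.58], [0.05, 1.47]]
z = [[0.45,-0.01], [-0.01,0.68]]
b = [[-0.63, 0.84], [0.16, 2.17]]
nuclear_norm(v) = 1.87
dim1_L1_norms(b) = [1.47, 2.33]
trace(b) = 1.54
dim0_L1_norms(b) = [0.79, 3.01]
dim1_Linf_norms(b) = [0.84, 2.17]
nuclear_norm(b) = 2.97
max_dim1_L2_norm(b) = 2.18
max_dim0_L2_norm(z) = 0.68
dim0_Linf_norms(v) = [0.29, 1.47]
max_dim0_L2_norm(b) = 2.33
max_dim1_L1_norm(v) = 1.52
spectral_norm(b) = 2.33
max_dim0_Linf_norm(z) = 0.68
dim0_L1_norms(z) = [0.46, 0.69]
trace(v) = 1.18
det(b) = -1.50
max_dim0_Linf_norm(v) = 1.47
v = b @ z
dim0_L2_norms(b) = [0.65, 2.33]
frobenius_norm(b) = 2.42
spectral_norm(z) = 0.68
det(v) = -0.46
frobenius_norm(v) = 1.61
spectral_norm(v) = 1.58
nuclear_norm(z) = 1.13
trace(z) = 1.13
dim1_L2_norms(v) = [0.65, 1.47]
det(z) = 0.31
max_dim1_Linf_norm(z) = 0.68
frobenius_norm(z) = 0.82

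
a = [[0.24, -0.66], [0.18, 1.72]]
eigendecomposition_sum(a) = [[0.35, 0.16], [-0.04, -0.02]] + [[-0.11, -0.82], [0.22, 1.74]]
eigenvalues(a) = [0.33, 1.63]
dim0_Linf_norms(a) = [0.24, 1.72]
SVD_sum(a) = [[-0.03,-0.65], [0.08,1.72]] + [[0.27, -0.01], [0.10, -0.0]]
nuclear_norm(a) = 2.13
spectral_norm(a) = 1.84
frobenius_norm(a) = 1.87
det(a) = 0.53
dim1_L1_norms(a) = [0.9, 1.9]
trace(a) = 1.96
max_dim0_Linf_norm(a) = 1.72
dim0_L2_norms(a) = [0.3, 1.84]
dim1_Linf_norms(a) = [0.66, 1.72]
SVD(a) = [[-0.35, 0.94], [0.94, 0.35]] @ diag([1.8441542483720161, 0.2882622212698782]) @ [[0.05, 1.00], [1.0, -0.05]]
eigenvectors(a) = [[-0.99, 0.43], [0.13, -0.9]]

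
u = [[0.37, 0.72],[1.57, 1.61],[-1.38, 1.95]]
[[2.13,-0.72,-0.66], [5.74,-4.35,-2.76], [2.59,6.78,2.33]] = u @ [[1.33, -3.67, -1.73], [2.27, 0.88, -0.03]]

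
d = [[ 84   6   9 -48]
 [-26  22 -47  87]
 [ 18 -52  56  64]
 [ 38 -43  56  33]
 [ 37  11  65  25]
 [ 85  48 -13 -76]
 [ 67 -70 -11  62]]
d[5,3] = -76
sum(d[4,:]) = 138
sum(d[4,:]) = 138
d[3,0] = 38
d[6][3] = 62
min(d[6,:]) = -70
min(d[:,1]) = -70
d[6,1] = -70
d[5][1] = 48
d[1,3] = 87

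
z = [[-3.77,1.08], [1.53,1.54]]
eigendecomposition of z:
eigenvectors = [[-0.96, -0.19], [0.26, -0.98]]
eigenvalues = [-4.06, 1.83]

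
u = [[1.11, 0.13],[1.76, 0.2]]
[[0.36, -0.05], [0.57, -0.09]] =u @ [[0.34, -0.15], [-0.15, 0.87]]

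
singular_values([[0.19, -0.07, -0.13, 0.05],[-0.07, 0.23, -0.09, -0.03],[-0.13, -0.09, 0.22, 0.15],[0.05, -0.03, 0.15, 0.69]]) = [0.74, 0.32, 0.27, 0.0]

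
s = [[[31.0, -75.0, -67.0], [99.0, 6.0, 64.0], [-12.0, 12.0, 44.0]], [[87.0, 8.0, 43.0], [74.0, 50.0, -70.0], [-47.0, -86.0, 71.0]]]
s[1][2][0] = -47.0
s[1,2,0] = -47.0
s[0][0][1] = -75.0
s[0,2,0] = -12.0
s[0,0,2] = -67.0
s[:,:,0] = [[31.0, 99.0, -12.0], [87.0, 74.0, -47.0]]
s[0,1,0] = 99.0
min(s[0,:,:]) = -75.0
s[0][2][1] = 12.0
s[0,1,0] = 99.0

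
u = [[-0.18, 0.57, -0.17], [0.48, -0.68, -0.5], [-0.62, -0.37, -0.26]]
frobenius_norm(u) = 1.38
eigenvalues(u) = [0.53, -0.68, -0.97]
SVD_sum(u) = [[-0.18,0.41,0.18], [0.35,-0.80,-0.35], [0.07,-0.16,-0.07]] + [[-0.04,-0.01,-0.01], [0.12,0.04,0.03], [-0.69,-0.22,-0.18]] + [[0.04,  0.17,  -0.34],[0.02,  0.09,  -0.18],[0.0,  0.01,  -0.01]]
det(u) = 0.35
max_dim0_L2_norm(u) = 0.96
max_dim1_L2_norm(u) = 0.97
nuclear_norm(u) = 2.26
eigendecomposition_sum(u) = [[0.23, 0.15, -0.14], [0.20, 0.13, -0.13], [-0.27, -0.18, 0.17]] + [[-0.35, -0.33, -0.54], [0.21, 0.20, 0.32], [-0.34, -0.32, -0.52]] + [[-0.05, 0.75, 0.52], [0.07, -1.01, -0.69], [-0.01, 0.13, 0.09]]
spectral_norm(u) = 1.08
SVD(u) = [[-0.45, -0.05, -0.89],[0.88, 0.17, -0.45],[0.17, -0.98, -0.03]] @ diag([1.0771587361024086, 0.7561190381402527, 0.43117636461211556]) @ [[0.37, -0.85, -0.38], [0.93, 0.29, 0.24], [-0.10, -0.44, 0.89]]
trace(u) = -1.12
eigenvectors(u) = [[-0.56, -0.66, -0.59], [-0.50, 0.39, 0.8], [0.67, -0.64, -0.10]]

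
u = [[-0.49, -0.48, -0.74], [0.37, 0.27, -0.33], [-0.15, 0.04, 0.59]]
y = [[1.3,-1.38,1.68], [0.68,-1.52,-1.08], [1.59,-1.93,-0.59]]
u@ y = [[-2.14, 2.83, 0.13], [0.14, -0.28, 0.52], [0.77, -0.99, -0.64]]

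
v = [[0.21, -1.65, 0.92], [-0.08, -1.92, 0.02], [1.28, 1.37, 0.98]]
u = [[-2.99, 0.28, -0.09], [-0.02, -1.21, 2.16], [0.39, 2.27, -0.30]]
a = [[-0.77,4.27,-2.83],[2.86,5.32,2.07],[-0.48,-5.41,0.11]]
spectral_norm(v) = 2.94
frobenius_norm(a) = 9.85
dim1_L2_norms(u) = [3.0, 2.48, 2.32]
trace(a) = 4.66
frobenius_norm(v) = 3.43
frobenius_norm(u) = 4.53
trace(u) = -4.50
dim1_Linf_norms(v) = [1.65, 1.92, 1.37]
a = u @ v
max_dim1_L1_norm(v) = 3.63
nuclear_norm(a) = 13.70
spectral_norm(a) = 8.88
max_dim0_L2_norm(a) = 8.71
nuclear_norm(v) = 4.99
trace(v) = -0.73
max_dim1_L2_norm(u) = 3.0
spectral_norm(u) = 3.03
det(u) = 13.77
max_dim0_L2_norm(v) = 2.88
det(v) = 1.59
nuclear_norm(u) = 7.55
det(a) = 21.90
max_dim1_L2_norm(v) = 2.12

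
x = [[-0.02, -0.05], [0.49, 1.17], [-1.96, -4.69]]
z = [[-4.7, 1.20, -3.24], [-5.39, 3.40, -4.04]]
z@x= [[7.03, 16.83], [9.69, 23.20]]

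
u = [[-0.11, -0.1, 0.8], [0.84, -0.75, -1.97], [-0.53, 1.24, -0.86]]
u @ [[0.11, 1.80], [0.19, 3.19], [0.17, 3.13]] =[[0.1,1.99], [-0.38,-7.05], [0.03,0.31]]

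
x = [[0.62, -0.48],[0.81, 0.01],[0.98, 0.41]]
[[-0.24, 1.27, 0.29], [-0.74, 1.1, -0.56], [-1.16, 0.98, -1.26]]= x @ [[-0.90,1.37,-0.67], [-0.67,-0.88,-1.46]]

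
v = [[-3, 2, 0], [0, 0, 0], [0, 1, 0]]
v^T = [[-3, 0, 0], [2, 0, 1], [0, 0, 0]]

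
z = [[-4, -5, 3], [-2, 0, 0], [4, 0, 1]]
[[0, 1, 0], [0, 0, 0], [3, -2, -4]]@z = [[-2, 0, 0], [0, 0, 0], [-24, -15, 5]]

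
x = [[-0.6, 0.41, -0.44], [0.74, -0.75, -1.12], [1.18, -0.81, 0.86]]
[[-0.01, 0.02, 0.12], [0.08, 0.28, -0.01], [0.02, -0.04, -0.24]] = x @ [[0.11,-0.02,-0.15], [0.08,-0.15,-0.01], [-0.05,-0.16,-0.08]]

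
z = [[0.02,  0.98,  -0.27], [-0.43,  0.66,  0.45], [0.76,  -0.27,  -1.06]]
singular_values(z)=[1.56, 1.09, 0.01]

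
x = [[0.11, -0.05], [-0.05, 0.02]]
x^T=[[0.11, -0.05], [-0.05, 0.02]]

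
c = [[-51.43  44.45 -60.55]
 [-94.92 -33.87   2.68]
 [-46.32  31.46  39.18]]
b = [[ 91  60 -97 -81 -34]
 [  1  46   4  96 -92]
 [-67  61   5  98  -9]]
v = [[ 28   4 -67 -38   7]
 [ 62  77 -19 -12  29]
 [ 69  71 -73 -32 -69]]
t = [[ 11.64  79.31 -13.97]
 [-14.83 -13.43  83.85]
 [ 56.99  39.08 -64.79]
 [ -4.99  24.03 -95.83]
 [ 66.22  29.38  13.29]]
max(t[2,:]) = 56.99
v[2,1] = 71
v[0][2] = -67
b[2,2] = 5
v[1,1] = 77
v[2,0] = 69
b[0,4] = -34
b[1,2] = 4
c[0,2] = -60.55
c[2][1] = 31.46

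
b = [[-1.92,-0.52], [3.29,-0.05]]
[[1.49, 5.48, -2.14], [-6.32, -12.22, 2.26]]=b @ [[-1.86, -3.67, 0.71], [4.01, 3.01, 1.49]]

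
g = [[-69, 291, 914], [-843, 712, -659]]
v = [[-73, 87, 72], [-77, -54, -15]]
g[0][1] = 291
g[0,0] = -69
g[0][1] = 291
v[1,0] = -77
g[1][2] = -659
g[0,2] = 914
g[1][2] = -659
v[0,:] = [-73, 87, 72]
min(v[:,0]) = -77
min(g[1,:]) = -843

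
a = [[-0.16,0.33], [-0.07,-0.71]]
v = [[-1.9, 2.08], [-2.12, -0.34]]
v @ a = [[0.16, -2.1], [0.36, -0.46]]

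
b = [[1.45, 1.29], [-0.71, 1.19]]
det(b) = 2.64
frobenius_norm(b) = 2.38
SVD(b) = [[0.97, 0.25],[0.25, -0.97]] @ diag([1.9738242952001703, 1.3382143519173417]) @ [[0.62,  0.78], [0.78,  -0.62]]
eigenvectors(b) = [[(0.8+0j), 0.80-0.00j],[-0.08+0.59j, -0.08-0.59j]]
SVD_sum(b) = [[1.19, 1.5], [0.30, 0.38]] + [[0.26, -0.21], [-1.01, 0.81]]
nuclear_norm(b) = 3.31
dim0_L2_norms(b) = [1.61, 1.76]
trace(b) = 2.64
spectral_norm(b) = 1.97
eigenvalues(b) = [(1.32+0.95j), (1.32-0.95j)]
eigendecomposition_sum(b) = [[0.72+0.38j,  0.65-0.90j],[(-0.35+0.49j),  0.59+0.56j]] + [[0.72-0.38j, (0.65+0.9j)], [(-0.35-0.49j), (0.59-0.56j)]]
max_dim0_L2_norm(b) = 1.76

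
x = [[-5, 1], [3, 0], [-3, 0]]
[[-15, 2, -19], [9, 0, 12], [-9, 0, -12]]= x @ [[3, 0, 4], [0, 2, 1]]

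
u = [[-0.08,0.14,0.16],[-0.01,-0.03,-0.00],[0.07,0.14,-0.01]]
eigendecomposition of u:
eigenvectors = [[0.87,0.74,-0.70], [0.07,-0.10,0.35], [-0.48,0.67,-0.62]]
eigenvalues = [-0.16, 0.05, -0.01]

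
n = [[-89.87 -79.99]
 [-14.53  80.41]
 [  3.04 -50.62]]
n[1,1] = 80.41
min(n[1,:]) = -14.53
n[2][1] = -50.62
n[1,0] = -14.53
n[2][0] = 3.04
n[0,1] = -79.99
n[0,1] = -79.99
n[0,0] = -89.87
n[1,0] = -14.53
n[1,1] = 80.41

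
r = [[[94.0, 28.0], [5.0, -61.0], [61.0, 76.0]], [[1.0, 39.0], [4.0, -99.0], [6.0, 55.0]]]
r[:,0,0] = [94.0, 1.0]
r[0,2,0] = 61.0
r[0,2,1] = 76.0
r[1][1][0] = 4.0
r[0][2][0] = 61.0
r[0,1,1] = -61.0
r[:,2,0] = [61.0, 6.0]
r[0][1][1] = -61.0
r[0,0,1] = 28.0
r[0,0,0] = 94.0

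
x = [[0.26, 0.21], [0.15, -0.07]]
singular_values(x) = [0.34, 0.14]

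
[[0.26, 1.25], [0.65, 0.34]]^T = [[0.26,0.65],[1.25,0.34]]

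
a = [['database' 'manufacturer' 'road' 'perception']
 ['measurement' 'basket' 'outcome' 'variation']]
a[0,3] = 'perception'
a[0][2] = 'road'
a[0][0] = 'database'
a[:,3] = ['perception', 'variation']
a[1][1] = 'basket'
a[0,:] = ['database', 'manufacturer', 'road', 'perception']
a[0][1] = 'manufacturer'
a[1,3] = 'variation'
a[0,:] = ['database', 'manufacturer', 'road', 'perception']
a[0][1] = 'manufacturer'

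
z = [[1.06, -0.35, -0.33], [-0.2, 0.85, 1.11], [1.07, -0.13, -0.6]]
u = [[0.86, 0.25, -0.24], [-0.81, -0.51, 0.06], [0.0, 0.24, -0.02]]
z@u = [[1.2, 0.36, -0.27],[-0.86, -0.22, 0.08],[1.03, 0.19, -0.25]]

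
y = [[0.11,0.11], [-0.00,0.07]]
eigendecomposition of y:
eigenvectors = [[1.0, -0.94],[0.0, 0.34]]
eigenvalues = [0.11, 0.07]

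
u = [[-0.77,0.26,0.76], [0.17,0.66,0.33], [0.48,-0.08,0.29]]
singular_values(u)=[1.17, 0.76, 0.44]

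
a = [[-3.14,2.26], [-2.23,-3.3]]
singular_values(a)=[4.01, 3.84]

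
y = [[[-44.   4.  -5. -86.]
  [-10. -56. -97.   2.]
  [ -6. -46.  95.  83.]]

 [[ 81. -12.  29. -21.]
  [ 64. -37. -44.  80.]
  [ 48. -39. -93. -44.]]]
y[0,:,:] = [[-44.0, 4.0, -5.0, -86.0], [-10.0, -56.0, -97.0, 2.0], [-6.0, -46.0, 95.0, 83.0]]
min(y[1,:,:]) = -93.0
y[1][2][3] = -44.0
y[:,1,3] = [2.0, 80.0]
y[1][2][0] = 48.0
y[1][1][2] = -44.0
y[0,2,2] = 95.0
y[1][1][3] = 80.0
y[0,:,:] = [[-44.0, 4.0, -5.0, -86.0], [-10.0, -56.0, -97.0, 2.0], [-6.0, -46.0, 95.0, 83.0]]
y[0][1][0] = -10.0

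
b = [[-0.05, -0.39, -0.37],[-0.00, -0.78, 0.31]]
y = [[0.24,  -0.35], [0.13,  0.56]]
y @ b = [[-0.01, 0.18, -0.20], [-0.01, -0.49, 0.13]]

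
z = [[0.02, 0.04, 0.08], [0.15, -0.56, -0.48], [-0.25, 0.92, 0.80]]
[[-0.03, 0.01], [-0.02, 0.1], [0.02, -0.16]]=z @ [[-0.13, -0.26],[0.51, -0.69],[-0.6, 0.51]]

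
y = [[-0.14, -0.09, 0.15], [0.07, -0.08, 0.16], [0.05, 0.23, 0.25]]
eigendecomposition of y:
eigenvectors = [[(0.21+0j), 0.86+0.00j, 0.86-0.00j], [(0.37+0j), (-0.02-0.44j), -0.02+0.44j], [0.91+0.00j, -0.14+0.22j, (-0.14-0.22j)]]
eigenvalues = [(0.35+0j), (-0.16+0.08j), (-0.16-0.08j)]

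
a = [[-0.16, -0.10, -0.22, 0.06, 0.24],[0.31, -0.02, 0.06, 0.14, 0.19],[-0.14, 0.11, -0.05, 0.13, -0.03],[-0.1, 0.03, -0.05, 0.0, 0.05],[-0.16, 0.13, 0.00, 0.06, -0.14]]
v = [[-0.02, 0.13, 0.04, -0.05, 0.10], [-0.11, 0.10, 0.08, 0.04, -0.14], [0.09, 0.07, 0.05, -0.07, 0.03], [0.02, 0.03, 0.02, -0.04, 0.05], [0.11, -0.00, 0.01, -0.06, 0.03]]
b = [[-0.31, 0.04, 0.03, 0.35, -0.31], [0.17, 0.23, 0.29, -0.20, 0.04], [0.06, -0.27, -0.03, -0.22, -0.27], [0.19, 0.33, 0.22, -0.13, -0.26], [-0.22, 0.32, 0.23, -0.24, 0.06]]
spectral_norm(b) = 0.77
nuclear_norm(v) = 0.60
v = a @ b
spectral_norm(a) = 0.47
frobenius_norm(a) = 0.66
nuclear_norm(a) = 1.14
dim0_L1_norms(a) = [0.87, 0.39, 0.38, 0.39, 0.65]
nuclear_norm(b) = 2.25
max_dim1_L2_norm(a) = 0.39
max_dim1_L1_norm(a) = 0.78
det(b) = 0.01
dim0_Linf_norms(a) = [0.31, 0.13, 0.22, 0.14, 0.24]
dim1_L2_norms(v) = [0.18, 0.22, 0.15, 0.08, 0.13]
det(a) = -0.00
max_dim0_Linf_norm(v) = 0.14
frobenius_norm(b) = 1.13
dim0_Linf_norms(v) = [0.11, 0.13, 0.08, 0.07, 0.14]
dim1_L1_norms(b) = [1.04, 0.93, 0.85, 1.13, 1.07]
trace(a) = -0.37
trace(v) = 0.12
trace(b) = -0.18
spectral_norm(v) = 0.26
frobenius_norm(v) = 0.35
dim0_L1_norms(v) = [0.35, 0.33, 0.2, 0.26, 0.35]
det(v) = 0.00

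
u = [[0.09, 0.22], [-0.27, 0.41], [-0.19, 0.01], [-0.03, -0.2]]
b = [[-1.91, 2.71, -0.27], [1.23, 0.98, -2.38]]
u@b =[[0.1, 0.46, -0.55], [1.02, -0.33, -0.9], [0.38, -0.51, 0.03], [-0.19, -0.28, 0.48]]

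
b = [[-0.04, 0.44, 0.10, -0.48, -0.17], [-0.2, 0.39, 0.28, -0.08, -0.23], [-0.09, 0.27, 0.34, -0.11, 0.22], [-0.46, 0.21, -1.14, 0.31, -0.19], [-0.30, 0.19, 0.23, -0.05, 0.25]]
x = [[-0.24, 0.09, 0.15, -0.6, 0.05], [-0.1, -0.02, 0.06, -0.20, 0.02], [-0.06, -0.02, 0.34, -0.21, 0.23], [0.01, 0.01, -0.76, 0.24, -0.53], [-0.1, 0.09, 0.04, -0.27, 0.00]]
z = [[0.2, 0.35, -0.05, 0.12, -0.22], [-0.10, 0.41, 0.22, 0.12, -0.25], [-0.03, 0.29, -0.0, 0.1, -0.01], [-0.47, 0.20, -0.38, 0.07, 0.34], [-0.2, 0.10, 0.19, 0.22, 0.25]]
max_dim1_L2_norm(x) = 0.96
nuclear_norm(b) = 3.15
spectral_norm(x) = 1.15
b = x + z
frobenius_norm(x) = 1.32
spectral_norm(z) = 0.78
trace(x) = 0.32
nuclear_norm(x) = 1.87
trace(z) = 0.93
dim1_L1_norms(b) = [1.23, 1.18, 1.03, 2.31, 1.02]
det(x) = -0.00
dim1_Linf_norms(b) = [0.48, 0.39, 0.34, 1.14, 0.3]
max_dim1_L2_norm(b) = 1.3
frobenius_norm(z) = 1.16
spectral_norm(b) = 1.36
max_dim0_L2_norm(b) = 1.25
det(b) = 0.02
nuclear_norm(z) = 2.16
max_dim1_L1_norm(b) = 2.31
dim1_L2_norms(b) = [0.68, 0.57, 0.51, 1.3, 0.49]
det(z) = -0.00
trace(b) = 1.25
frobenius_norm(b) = 1.73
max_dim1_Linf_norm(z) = 0.47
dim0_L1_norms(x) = [0.51, 0.23, 1.35, 1.52, 0.83]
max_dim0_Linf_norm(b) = 1.14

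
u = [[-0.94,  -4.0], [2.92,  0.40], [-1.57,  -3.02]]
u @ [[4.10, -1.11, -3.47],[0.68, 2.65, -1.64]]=[[-6.57,-9.56,9.82],  [12.24,-2.18,-10.79],  [-8.49,-6.26,10.4]]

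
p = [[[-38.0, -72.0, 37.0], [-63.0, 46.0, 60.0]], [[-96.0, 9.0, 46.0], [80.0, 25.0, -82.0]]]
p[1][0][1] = 9.0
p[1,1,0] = 80.0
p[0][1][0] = -63.0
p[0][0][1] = -72.0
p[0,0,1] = -72.0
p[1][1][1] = 25.0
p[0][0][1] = -72.0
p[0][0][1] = -72.0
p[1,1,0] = 80.0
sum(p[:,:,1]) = 8.0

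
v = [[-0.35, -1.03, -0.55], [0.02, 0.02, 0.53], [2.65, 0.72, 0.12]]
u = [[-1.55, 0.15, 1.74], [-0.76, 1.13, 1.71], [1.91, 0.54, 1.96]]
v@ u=[[0.27, -1.51, -3.45], [0.97, 0.31, 1.11], [-4.43, 1.28, 6.08]]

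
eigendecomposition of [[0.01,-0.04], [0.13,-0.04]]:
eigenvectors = [[0.17+0.45j, (0.17-0.45j)],  [(0.87+0j), 0.87-0.00j]]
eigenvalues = [(-0.02+0.07j), (-0.02-0.07j)]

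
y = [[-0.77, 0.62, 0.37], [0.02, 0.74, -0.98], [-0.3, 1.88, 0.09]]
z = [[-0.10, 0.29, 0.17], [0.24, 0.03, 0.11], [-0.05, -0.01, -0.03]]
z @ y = [[0.03,0.47,-0.31],[-0.22,0.38,0.07],[0.05,-0.09,-0.01]]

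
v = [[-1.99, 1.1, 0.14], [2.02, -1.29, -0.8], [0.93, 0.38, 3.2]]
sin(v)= [[0.04,-0.02,-0.00], [-0.04,0.02,-0.0], [0.0,0.00,0.03]]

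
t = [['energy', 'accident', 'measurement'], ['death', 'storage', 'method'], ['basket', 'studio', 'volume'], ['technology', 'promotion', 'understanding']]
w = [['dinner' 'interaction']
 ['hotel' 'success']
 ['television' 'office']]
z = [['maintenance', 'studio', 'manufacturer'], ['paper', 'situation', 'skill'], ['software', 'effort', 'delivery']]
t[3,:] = ['technology', 'promotion', 'understanding']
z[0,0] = 'maintenance'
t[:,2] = ['measurement', 'method', 'volume', 'understanding']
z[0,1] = 'studio'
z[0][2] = 'manufacturer'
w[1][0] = 'hotel'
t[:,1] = ['accident', 'storage', 'studio', 'promotion']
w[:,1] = ['interaction', 'success', 'office']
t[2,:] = ['basket', 'studio', 'volume']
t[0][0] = 'energy'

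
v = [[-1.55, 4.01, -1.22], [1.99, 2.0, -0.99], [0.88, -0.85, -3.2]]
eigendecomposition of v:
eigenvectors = [[(0.62+0j),(0.15+0.46j),(0.15-0.46j)], [(0.79+0j),(0.12-0.16j),0.12+0.16j], [(-0.02+0j),(0.85+0j),0.85-0.00j]]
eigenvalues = [(3.59+0j), (-3.17+0.64j), (-3.17-0.64j)]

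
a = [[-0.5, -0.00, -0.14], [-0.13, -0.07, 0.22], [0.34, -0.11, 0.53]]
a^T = [[-0.5, -0.13, 0.34], [-0.0, -0.07, -0.11], [-0.14, 0.22, 0.53]]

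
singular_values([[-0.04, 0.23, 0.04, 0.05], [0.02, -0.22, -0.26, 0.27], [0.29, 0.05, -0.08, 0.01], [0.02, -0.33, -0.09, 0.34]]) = [0.65, 0.31, 0.21, 0.13]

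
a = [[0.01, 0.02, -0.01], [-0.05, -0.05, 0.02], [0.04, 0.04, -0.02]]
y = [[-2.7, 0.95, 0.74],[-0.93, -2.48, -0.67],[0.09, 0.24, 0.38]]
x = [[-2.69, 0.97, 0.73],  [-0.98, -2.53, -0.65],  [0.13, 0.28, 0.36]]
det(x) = 2.26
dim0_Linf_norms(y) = [2.7, 2.48, 0.74]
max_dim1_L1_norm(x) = 4.39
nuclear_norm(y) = 6.00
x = a + y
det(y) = 2.39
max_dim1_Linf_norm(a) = 0.05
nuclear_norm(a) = 0.11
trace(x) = -4.86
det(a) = -0.00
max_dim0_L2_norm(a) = 0.07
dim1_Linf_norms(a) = [0.02, 0.05, 0.04]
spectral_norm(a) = 0.10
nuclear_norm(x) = 6.04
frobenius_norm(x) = 4.09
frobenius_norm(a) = 0.10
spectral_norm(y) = 2.98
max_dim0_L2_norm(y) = 2.86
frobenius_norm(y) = 4.05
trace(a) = -0.06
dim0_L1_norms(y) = [3.72, 3.67, 1.79]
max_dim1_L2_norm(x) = 2.95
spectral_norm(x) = 2.97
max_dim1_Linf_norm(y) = 2.7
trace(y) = -4.80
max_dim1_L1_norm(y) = 4.39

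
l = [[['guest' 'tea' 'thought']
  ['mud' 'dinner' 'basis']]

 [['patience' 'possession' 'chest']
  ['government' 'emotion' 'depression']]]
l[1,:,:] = [['patience', 'possession', 'chest'], ['government', 'emotion', 'depression']]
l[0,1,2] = 'basis'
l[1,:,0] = ['patience', 'government']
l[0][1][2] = 'basis'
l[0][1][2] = 'basis'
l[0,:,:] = [['guest', 'tea', 'thought'], ['mud', 'dinner', 'basis']]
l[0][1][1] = 'dinner'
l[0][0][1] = 'tea'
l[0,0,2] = 'thought'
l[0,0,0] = 'guest'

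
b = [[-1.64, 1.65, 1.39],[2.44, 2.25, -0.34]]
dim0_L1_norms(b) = [4.08, 3.9, 1.73]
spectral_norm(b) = 3.36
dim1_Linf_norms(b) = [1.65, 2.44]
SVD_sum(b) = [[-0.51, -0.36, 0.11], [2.66, 1.86, -0.59]] + [[-1.13, 2.01, 1.28], [-0.22, 0.39, 0.25]]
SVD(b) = [[-0.19, 0.98], [0.98, 0.19]] @ diag([3.358443796841811, 2.682676883908079]) @ [[0.81, 0.56, -0.18], [-0.43, 0.76, 0.48]]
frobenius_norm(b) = 4.30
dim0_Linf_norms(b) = [2.44, 2.25, 1.39]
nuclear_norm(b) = 6.04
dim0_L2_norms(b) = [2.94, 2.79, 1.43]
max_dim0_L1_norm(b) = 4.08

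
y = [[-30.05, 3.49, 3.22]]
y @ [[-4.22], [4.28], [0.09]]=[[142.04]]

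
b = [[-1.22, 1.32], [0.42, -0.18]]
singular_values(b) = [1.85, 0.18]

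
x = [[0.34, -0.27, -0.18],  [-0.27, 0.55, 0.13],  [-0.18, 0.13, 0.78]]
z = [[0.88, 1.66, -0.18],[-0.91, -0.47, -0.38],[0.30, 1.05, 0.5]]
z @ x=[[-0.12,0.65,-0.08], [-0.11,-0.06,-0.19], [-0.27,0.56,0.47]]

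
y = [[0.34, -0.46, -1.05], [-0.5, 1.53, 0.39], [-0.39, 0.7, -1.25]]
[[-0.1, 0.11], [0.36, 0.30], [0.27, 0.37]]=y @ [[-0.23, 0.15], [0.17, 0.29], [-0.05, -0.18]]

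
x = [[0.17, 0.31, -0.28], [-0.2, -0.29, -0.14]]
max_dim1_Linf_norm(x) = 0.31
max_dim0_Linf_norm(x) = 0.31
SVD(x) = [[-0.82, 0.58], [0.58, 0.82]] @ diag([0.5131822009822866, 0.28938560536933405]) @ [[-0.50,-0.82,0.29], [-0.22,-0.20,-0.95]]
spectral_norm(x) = 0.51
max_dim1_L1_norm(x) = 0.76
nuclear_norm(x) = 0.80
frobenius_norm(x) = 0.59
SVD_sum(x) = [[0.21, 0.34, -0.12], [-0.15, -0.24, 0.09]] + [[-0.04, -0.03, -0.16], [-0.05, -0.05, -0.23]]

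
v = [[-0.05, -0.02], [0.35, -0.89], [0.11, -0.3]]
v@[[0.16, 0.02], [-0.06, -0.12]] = [[-0.01, 0.0],[0.11, 0.11],[0.04, 0.04]]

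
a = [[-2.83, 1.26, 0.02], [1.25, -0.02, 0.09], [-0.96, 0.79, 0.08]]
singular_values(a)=[3.52, 0.6, 0.0]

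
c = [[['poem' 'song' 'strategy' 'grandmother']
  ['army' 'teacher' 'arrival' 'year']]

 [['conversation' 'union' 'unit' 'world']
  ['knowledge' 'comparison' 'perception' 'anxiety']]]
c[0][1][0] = 'army'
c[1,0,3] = 'world'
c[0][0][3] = 'grandmother'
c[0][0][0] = 'poem'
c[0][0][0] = 'poem'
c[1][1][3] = 'anxiety'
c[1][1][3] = 'anxiety'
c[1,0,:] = ['conversation', 'union', 'unit', 'world']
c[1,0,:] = ['conversation', 'union', 'unit', 'world']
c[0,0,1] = 'song'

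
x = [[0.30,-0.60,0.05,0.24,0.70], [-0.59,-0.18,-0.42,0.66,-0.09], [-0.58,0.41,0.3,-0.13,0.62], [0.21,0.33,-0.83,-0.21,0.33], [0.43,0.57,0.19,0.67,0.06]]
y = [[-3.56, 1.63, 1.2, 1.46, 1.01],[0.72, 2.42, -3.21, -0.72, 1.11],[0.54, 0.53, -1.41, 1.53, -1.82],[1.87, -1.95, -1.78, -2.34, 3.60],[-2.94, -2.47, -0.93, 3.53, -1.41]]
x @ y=[[-3.08, -3.13, 1.14, 2.86, -0.58],  [3.24, -2.68, -0.63, -3.24, 2.47],  [0.46, -1.07, -2.78, 1.81, -2.02],  [-2.32, 0.3, 0.43, 0.46, 0.87],  [0.06, 0.73, -2.83, -0.85, 3.05]]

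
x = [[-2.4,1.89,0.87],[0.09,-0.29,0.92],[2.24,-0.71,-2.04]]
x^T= [[-2.4, 0.09, 2.24], [1.89, -0.29, -0.71], [0.87, 0.92, -2.04]]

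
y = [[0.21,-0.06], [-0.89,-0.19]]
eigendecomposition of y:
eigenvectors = [[0.49, 0.12], [-0.87, 0.99]]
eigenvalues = [0.32, -0.3]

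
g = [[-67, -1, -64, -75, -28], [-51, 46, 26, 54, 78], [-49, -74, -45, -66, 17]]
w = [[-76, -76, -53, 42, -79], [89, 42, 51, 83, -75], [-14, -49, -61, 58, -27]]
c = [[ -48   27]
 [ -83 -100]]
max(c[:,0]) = -48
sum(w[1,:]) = 190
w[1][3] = 83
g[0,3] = -75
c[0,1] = 27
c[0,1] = 27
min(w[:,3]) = 42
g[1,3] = 54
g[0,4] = -28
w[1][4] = -75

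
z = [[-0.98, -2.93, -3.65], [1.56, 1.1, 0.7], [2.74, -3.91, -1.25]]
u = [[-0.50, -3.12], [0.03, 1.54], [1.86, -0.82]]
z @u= [[-6.39, 1.54], [0.55, -3.75], [-3.81, -13.55]]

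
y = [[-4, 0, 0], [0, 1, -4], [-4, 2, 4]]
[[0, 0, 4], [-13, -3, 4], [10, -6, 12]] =y @ [[0, 0, -1], [-1, -3, 4], [3, 0, 0]]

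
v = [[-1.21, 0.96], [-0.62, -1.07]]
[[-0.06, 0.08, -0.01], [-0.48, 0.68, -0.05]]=v@[[0.28, -0.39, 0.03], [0.29, -0.41, 0.03]]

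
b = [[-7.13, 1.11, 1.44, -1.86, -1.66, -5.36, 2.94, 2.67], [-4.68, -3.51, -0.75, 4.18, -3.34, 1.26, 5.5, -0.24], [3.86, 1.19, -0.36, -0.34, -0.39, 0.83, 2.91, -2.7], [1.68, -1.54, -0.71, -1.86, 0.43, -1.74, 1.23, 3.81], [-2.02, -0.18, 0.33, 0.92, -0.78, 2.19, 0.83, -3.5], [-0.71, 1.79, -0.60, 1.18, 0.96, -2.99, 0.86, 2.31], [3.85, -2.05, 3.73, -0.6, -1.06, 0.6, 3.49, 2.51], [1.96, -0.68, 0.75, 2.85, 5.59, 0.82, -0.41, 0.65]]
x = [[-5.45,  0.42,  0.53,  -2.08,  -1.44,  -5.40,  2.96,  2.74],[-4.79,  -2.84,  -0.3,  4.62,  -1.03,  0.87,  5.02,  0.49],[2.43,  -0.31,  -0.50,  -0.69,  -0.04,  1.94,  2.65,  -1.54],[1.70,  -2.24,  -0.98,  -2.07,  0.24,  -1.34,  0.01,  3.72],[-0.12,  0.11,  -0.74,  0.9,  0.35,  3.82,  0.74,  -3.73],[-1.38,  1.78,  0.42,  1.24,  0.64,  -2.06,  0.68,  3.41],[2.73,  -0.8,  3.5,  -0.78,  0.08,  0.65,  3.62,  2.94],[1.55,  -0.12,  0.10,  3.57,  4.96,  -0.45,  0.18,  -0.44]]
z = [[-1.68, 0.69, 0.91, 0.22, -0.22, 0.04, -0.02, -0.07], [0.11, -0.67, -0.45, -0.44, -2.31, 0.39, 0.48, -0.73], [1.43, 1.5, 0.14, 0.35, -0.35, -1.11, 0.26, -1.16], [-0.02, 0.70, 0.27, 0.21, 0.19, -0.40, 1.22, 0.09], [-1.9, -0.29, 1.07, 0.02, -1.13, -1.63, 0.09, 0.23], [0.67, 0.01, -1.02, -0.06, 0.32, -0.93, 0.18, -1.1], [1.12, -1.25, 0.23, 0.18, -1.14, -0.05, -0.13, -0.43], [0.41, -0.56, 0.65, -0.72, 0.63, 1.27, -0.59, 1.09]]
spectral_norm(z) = 3.65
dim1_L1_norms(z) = [3.85, 5.58, 6.3, 3.1, 6.36, 4.29, 4.53, 5.92]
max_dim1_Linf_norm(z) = 2.31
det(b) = 50581.67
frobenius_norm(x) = 18.65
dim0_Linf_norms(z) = [1.9, 1.5, 1.07, 0.72, 2.31, 1.63, 1.22, 1.16]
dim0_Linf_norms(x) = [5.45, 2.84, 3.5, 4.62, 4.96, 5.4, 5.02, 3.73]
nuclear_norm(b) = 47.83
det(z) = -35.51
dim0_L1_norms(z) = [7.34, 5.67, 4.74, 2.2, 6.29, 5.82, 2.97, 4.9]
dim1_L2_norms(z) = [2.06, 2.67, 2.68, 1.52, 2.97, 1.92, 2.1, 2.23]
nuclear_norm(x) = 44.91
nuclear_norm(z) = 15.78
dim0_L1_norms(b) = [25.89, 12.05, 8.67, 13.79, 14.21, 15.79, 18.17, 18.39]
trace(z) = -3.10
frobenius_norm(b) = 20.13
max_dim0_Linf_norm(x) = 5.45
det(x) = 133702.41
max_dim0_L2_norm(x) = 8.56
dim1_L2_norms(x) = [9.05, 8.93, 4.46, 5.37, 5.53, 4.85, 6.57, 6.34]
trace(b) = -12.49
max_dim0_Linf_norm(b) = 7.13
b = x + z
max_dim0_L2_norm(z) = 3.22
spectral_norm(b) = 12.51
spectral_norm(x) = 11.50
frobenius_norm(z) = 6.54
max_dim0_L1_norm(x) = 20.15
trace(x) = -9.39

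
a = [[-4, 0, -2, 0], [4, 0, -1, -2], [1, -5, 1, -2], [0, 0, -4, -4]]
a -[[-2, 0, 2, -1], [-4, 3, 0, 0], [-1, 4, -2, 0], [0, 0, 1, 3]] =[[-2, 0, -4, 1], [8, -3, -1, -2], [2, -9, 3, -2], [0, 0, -5, -7]]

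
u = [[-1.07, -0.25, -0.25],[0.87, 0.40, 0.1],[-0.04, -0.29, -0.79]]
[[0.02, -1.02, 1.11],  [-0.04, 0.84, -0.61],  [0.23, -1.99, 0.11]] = u @ [[0.09,0.2,-1.2], [-0.25,1.13,1.21], [-0.21,2.09,-0.52]]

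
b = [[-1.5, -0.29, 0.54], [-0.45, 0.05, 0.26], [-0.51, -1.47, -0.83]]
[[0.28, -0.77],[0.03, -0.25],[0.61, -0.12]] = b@[[-0.11, 0.49], [-0.38, -0.04], [0.0, -0.09]]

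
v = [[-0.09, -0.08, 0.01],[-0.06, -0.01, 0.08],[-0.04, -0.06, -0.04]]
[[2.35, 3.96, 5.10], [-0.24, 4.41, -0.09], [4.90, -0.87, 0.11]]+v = [[2.26, 3.88, 5.11], [-0.3, 4.40, -0.01], [4.86, -0.93, 0.07]]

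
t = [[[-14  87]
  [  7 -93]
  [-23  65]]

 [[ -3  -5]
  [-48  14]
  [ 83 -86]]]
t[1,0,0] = -3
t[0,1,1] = -93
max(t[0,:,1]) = 87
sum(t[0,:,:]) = 29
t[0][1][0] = 7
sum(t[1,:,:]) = -45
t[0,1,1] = -93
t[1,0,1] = -5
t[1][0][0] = -3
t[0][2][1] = 65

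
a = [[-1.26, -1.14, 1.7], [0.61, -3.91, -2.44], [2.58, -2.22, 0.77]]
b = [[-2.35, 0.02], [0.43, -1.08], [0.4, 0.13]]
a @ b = [[3.15, 1.43], [-4.09, 3.92], [-6.71, 2.55]]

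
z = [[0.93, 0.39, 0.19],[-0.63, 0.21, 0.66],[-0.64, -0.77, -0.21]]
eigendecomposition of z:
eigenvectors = [[(0.63+0j), 0.10+0.26j, (0.1-0.26j)], [-0.74+0.00j, -0.74+0.00j, (-0.74-0j)], [(0.23+0j), 0.11-0.61j, (0.11+0.61j)]]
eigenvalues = [(0.54+0j), (0.2+0.76j), (0.2-0.76j)]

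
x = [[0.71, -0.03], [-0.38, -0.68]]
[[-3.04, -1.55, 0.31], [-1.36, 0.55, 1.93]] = x @ [[-4.1, -2.17, 0.31], [4.29, 0.4, -3.01]]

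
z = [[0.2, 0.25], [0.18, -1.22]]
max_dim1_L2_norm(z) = 1.23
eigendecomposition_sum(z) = [[0.23, 0.04], [0.03, 0.0]] + [[-0.03, 0.21], [0.15, -1.22]]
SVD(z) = [[-0.18,  0.98], [0.98,  0.18]] @ diag([1.2530385009450535, 0.23063936166529075]) @ [[0.11, -0.99], [0.99, 0.11]]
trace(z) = -1.02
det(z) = -0.29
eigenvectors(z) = [[0.99, -0.17], [0.12, 0.99]]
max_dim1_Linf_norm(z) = 1.22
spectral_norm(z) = 1.25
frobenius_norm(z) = 1.27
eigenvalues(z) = [0.23, -1.25]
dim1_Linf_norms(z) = [0.25, 1.22]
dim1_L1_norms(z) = [0.45, 1.4]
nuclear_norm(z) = 1.48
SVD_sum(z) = [[-0.03, 0.22],  [0.14, -1.22]] + [[0.23,0.03],  [0.04,0.00]]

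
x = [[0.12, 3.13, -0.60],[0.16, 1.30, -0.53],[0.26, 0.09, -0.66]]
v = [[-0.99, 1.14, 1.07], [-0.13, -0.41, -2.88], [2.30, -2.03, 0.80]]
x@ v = [[-1.91, 0.07, -9.37], [-1.55, 0.73, -4.00], [-1.79, 1.6, -0.51]]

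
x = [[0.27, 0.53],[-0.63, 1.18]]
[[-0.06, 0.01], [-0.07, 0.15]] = x@[[-0.05,-0.10], [-0.09,0.07]]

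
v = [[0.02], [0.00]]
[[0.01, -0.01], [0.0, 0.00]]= v @ [[0.57, -0.3]]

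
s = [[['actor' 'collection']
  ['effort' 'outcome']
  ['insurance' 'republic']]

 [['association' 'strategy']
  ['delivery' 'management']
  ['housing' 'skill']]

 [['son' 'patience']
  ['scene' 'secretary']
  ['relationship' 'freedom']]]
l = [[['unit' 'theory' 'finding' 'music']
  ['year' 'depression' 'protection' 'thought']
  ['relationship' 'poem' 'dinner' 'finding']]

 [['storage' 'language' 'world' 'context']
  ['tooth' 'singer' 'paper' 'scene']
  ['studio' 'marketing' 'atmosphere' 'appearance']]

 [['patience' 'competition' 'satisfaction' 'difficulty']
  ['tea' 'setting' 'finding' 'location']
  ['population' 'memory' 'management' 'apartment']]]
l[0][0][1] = 'theory'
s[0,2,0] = 'insurance'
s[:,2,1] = ['republic', 'skill', 'freedom']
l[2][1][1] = 'setting'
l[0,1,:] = ['year', 'depression', 'protection', 'thought']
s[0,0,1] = 'collection'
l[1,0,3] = 'context'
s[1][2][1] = 'skill'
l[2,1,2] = 'finding'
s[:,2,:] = [['insurance', 'republic'], ['housing', 'skill'], ['relationship', 'freedom']]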